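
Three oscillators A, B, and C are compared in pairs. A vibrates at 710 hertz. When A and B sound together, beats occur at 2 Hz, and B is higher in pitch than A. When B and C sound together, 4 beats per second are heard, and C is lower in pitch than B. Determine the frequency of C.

708 Hz

B is above A, so f_B = 710 + 2 = 712 Hz.
C is below B, so f_C = 712 − 4 = 708 Hz.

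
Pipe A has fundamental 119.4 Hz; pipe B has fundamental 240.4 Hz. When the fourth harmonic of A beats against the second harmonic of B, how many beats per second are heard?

Fourth harmonic of the first: 4·119.4 = 477.6 Hz.
Second harmonic of the second: 2·240.4 = 480.8 Hz.
f_beat = |477.6 − 480.8| = 3.2 Hz.

3.2 Hz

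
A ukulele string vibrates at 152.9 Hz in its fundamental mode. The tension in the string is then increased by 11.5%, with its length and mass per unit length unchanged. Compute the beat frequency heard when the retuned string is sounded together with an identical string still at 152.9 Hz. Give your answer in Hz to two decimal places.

8.55 Hz

For a string, f ∝ √T, so the new frequency is 152.9·√1.115 = 161.4526 Hz.
f_beat = |161.4526 − 152.9| = 8.55 Hz.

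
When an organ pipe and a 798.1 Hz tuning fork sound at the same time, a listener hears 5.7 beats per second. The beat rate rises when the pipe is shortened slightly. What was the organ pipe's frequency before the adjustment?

|f − 798.1| = 5.7, so the organ pipe was at either 792.4 Hz or 803.8 Hz.
A shorter pipe has a higher fundamental; the adjustment raises the organ pipe's frequency.
The beat rate rose, so the adjustment moved the organ pipe further from 798.1 Hz — it was already above the reference.

803.8 Hz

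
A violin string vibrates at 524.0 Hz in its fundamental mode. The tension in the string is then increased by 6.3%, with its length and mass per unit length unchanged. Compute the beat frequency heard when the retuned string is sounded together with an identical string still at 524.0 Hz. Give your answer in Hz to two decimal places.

16.25 Hz

For a string, f ∝ √T, so the new frequency is 524.0·√1.063 = 540.2539 Hz.
f_beat = |540.2539 − 524.0| = 16.25 Hz.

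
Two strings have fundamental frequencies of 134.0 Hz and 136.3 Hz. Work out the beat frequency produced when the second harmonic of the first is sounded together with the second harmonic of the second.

4.6 Hz

Second harmonic of the first: 2·134.0 = 268.0 Hz.
Second harmonic of the second: 2·136.3 = 272.6 Hz.
f_beat = |268.0 − 272.6| = 4.6 Hz.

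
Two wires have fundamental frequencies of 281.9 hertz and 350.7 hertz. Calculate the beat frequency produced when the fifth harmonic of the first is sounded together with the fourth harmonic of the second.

Fifth harmonic of the first: 5·281.9 = 1409.5 Hz.
Fourth harmonic of the second: 4·350.7 = 1402.8 Hz.
f_beat = |1409.5 − 1402.8| = 6.7 Hz.

6.7 Hz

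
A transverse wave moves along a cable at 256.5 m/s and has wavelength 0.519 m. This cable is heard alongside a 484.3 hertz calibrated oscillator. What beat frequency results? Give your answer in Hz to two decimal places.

Source frequency f = v/λ = 256.5/0.519 = 494.2197 Hz.
f_beat = |494.2197 − 484.3| = 9.92 Hz.

9.92 Hz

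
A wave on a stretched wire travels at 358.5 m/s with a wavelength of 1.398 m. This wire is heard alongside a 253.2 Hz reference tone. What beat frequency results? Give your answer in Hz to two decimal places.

Source frequency f = v/λ = 358.5/1.398 = 256.4378 Hz.
f_beat = |256.4378 − 253.2| = 3.24 Hz.

3.24 Hz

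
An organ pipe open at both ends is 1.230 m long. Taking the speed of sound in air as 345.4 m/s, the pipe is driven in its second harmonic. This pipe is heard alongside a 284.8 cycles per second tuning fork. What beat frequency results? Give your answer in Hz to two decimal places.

3.99 Hz

Open pipe: f_n = n·v/(2L) = 2·345.4/(2·1.230) = 280.8130 Hz.
f_beat = |280.8130 − 284.8| = 3.99 Hz.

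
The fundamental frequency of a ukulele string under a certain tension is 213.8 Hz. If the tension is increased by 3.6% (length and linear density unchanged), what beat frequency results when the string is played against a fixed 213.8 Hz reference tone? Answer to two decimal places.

3.81 Hz

For a string, f ∝ √T, so the new frequency is 213.8·√1.036 = 217.6144 Hz.
f_beat = |217.6144 − 213.8| = 3.81 Hz.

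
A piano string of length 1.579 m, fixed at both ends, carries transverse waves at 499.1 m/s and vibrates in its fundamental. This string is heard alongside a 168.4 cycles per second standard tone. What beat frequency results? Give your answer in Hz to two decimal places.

For a string fixed at both ends, f_n = n·v/(2L) = 1·499.1/(2·1.579) = 158.0431 Hz.
f_beat = |158.0431 − 168.4| = 10.36 Hz.

10.36 Hz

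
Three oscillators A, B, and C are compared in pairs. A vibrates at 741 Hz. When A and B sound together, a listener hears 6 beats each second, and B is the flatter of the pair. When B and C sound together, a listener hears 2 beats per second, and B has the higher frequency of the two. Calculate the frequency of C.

733 Hz

B is below A, so f_B = 741 − 6 = 735 Hz.
C is below B, so f_C = 735 − 2 = 733 Hz.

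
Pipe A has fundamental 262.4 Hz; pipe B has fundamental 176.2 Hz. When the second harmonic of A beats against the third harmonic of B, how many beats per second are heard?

Second harmonic of the first: 2·262.4 = 524.8 Hz.
Third harmonic of the second: 3·176.2 = 528.6 Hz.
f_beat = |524.8 − 528.6| = 3.8 Hz.

3.8 Hz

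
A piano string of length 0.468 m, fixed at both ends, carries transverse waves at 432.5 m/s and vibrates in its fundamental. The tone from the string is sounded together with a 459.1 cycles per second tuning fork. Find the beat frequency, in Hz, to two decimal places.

For a string fixed at both ends, f_n = n·v/(2L) = 1·432.5/(2·0.468) = 462.0726 Hz.
f_beat = |462.0726 − 459.1| = 2.97 Hz.

2.97 Hz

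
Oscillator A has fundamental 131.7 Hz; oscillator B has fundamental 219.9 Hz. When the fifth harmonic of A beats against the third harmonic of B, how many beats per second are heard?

1.2 Hz

Fifth harmonic of the first: 5·131.7 = 658.5 Hz.
Third harmonic of the second: 3·219.9 = 659.7 Hz.
f_beat = |658.5 − 659.7| = 1.2 Hz.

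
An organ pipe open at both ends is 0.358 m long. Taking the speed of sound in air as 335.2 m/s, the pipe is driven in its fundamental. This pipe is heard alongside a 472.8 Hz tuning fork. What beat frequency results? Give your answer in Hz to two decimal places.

4.64 Hz

Open pipe: f_n = n·v/(2L) = 1·335.2/(2·0.358) = 468.1564 Hz.
f_beat = |468.1564 − 472.8| = 4.64 Hz.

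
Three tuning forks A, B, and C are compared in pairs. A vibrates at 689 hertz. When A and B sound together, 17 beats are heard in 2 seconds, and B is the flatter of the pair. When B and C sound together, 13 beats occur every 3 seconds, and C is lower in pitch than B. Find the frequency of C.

676.1667 Hz

A–B: Beat frequency = 17/2 = 8.5 Hz.
B is below A, so f_B = 689 − 8.5 = 680.5 Hz.
B–C: Beat frequency = 13/3 = 4.3333 Hz.
C is below B, so f_C = 680.5 − 4.3333 = 676.1667 Hz.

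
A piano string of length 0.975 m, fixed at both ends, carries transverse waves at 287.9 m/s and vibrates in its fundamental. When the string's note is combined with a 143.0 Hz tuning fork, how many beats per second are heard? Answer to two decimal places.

4.64 Hz

For a string fixed at both ends, f_n = n·v/(2L) = 1·287.9/(2·0.975) = 147.6410 Hz.
f_beat = |147.6410 − 143.0| = 4.64 Hz.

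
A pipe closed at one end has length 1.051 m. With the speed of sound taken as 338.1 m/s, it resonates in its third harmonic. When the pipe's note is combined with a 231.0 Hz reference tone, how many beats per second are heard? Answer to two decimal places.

10.27 Hz

Closed pipe (odd harmonics): f_n = n·v/(4L) = 3·338.1/(4·1.051) = 241.2702 Hz.
f_beat = |241.2702 − 231.0| = 10.27 Hz.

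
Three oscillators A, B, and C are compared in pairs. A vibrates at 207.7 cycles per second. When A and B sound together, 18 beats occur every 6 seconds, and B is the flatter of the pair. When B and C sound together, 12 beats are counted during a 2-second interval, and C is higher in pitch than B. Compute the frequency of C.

210.7 Hz

A–B: Beat frequency = 18/6 = 3 Hz.
B is below A, so f_B = 207.7 − 3 = 204.7 Hz.
B–C: Beat frequency = 12/2 = 6 Hz.
C is above B, so f_C = 204.7 + 6 = 210.7 Hz.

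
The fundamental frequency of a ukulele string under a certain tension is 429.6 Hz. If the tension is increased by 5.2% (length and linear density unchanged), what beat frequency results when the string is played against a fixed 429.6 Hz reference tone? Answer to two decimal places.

For a string, f ∝ √T, so the new frequency is 429.6·√1.052 = 440.6281 Hz.
f_beat = |440.6281 − 429.6| = 11.03 Hz.

11.03 Hz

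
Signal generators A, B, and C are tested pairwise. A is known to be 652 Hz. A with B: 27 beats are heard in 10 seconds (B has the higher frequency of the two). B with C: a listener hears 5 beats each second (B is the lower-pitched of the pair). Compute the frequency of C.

A–B: Beat frequency = 27/10 = 2.7 Hz.
B is above A, so f_B = 652 + 2.7 = 654.7 Hz.
C is above B, so f_C = 654.7 + 5 = 659.7 Hz.

659.7 Hz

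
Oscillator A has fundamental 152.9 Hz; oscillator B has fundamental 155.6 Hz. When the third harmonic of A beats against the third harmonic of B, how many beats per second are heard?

8.1 Hz

Third harmonic of the first: 3·152.9 = 458.7 Hz.
Third harmonic of the second: 3·155.6 = 466.8 Hz.
f_beat = |458.7 − 466.8| = 8.1 Hz.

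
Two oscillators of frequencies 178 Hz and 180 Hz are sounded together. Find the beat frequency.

f_beat = |f₁ − f₂|.
|178 − 180| = 2 Hz.

2 Hz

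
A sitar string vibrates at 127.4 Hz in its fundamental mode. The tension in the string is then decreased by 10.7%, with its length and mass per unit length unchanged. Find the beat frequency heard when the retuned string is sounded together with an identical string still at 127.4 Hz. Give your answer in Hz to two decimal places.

For a string, f ∝ √T, so the new frequency is 127.4·√0.893 = 120.3913 Hz.
f_beat = |120.3913 − 127.4| = 7.01 Hz.

7.01 Hz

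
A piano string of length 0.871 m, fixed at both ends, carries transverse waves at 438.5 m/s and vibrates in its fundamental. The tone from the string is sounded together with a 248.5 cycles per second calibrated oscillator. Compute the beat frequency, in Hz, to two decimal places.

For a string fixed at both ends, f_n = n·v/(2L) = 1·438.5/(2·0.871) = 251.7222 Hz.
f_beat = |251.7222 − 248.5| = 3.22 Hz.

3.22 Hz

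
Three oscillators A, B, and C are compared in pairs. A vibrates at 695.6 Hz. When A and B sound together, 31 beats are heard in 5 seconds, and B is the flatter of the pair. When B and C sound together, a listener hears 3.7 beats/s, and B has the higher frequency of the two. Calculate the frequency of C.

A–B: Beat frequency = 31/5 = 6.2 Hz.
B is below A, so f_B = 695.6 − 6.2 = 689.4 Hz.
C is below B, so f_C = 689.4 − 3.7 = 685.7 Hz.

685.7 Hz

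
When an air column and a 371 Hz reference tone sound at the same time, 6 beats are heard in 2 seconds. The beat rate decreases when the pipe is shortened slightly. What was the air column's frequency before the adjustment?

Beat frequency = 6/2 = 3 Hz.
|f − 371| = 3, so the air column was at either 368 Hz or 374 Hz.
A shorter pipe has a higher fundamental; the adjustment raises the air column's frequency.
The beat rate fell, so the adjustment moved the air column toward 371 Hz — it must have started below the reference.

368 Hz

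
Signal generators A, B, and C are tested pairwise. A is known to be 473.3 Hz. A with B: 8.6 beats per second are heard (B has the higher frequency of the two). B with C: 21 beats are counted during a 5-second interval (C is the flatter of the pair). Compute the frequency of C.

477.7 Hz

B is above A, so f_B = 473.3 + 8.6 = 481.9 Hz.
B–C: Beat frequency = 21/5 = 4.2 Hz.
C is below B, so f_C = 481.9 − 4.2 = 477.7 Hz.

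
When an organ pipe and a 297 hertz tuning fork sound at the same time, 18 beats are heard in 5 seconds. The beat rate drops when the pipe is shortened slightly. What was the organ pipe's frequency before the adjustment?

293.4 Hz

Beat frequency = 18/5 = 3.6 Hz.
|f − 297| = 3.6, so the organ pipe was at either 293.4 Hz or 300.6 Hz.
A shorter pipe has a higher fundamental; the adjustment raises the organ pipe's frequency.
The beat rate fell, so the adjustment moved the organ pipe toward 297 Hz — it must have started below the reference.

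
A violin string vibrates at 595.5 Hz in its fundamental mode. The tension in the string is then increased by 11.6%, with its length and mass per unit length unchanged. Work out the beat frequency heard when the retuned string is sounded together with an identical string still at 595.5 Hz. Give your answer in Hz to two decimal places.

33.59 Hz

For a string, f ∝ √T, so the new frequency is 595.5·√1.116 = 629.0916 Hz.
f_beat = |629.0916 − 595.5| = 33.59 Hz.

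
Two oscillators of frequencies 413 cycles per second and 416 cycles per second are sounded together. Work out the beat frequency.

3 Hz

The beat frequency equals the magnitude of the frequency difference.
|413 − 416| = 3 Hz.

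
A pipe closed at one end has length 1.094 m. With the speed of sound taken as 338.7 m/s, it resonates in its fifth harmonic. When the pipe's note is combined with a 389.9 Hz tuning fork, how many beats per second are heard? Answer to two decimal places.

Closed pipe (odd harmonics): f_n = n·v/(4L) = 5·338.7/(4·1.094) = 386.9973 Hz.
f_beat = |386.9973 − 389.9| = 2.90 Hz.

2.90 Hz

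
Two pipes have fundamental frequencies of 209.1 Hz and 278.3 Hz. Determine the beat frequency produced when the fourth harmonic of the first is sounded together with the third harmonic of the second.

1.5 Hz

Fourth harmonic of the first: 4·209.1 = 836.4 Hz.
Third harmonic of the second: 3·278.3 = 834.9 Hz.
f_beat = |836.4 − 834.9| = 1.5 Hz.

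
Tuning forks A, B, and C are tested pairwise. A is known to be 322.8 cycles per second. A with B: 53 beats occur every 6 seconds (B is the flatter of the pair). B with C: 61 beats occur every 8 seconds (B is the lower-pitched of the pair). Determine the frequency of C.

321.5917 Hz

A–B: Beat frequency = 53/6 = 8.8333 Hz.
B is below A, so f_B = 322.8 − 8.8333 = 313.9667 Hz.
B–C: Beat frequency = 61/8 = 7.625 Hz.
C is above B, so f_C = 313.9667 + 7.625 = 321.5917 Hz.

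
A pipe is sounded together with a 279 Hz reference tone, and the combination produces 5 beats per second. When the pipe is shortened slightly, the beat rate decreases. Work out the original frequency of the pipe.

|f − 279| = 5, so the pipe was at either 274 Hz or 284 Hz.
A shorter pipe has a higher fundamental; the adjustment raises the pipe's frequency.
The beat rate fell, so the adjustment moved the pipe toward 279 Hz — it must have started below the reference.

274 Hz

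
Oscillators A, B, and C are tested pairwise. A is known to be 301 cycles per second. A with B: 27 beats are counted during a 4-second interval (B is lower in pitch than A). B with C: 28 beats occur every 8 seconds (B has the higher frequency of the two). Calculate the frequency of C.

A–B: Beat frequency = 27/4 = 6.75 Hz.
B is below A, so f_B = 301 − 6.75 = 294.25 Hz.
B–C: Beat frequency = 28/8 = 3.5 Hz.
C is below B, so f_C = 294.25 − 3.5 = 290.75 Hz.

290.75 Hz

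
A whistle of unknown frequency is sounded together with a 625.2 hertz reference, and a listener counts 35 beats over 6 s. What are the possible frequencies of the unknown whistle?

Beat frequency = 35/6 = 5.8333 Hz.
|f − 625.2| = 5.8333, so f = 625.2 ± 5.8333.

619.3667 Hz or 631.0333 Hz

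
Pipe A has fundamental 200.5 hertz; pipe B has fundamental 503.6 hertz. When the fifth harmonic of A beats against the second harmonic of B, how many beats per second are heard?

Fifth harmonic of the first: 5·200.5 = 1002.5 Hz.
Second harmonic of the second: 2·503.6 = 1007.2 Hz.
f_beat = |1002.5 − 1007.2| = 4.7 Hz.

4.7 Hz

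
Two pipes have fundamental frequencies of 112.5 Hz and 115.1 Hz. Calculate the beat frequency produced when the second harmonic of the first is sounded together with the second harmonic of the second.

Second harmonic of the first: 2·112.5 = 225.0 Hz.
Second harmonic of the second: 2·115.1 = 230.2 Hz.
f_beat = |225.0 − 230.2| = 5.2 Hz.

5.2 Hz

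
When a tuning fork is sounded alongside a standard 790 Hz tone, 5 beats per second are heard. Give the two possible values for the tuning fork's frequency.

785 Hz or 795 Hz

|f − 790| = 5, so f = 790 ± 5.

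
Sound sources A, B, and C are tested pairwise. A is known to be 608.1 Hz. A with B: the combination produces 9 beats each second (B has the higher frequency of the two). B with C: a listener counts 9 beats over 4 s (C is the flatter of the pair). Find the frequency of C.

B is above A, so f_B = 608.1 + 9 = 617.1 Hz.
B–C: Beat frequency = 9/4 = 2.25 Hz.
C is below B, so f_C = 617.1 − 2.25 = 614.85 Hz.

614.85 Hz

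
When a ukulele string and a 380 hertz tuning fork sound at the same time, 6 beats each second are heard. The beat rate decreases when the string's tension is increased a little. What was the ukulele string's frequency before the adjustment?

|f − 380| = 6, so the ukulele string was at either 374 Hz or 386 Hz.
Higher tension means higher frequency; the adjustment raises the ukulele string's frequency.
The beat rate fell, so the adjustment moved the ukulele string toward 380 Hz — it must have started below the reference.

374 Hz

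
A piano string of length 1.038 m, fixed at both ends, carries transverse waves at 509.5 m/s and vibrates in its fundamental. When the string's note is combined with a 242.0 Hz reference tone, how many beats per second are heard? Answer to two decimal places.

3.42 Hz

For a string fixed at both ends, f_n = n·v/(2L) = 1·509.5/(2·1.038) = 245.4239 Hz.
f_beat = |245.4239 − 242.0| = 3.42 Hz.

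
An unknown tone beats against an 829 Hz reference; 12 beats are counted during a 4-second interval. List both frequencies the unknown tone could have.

826 Hz or 832 Hz

Beat frequency = 12/4 = 3 Hz.
|f − 829| = 3, so f = 829 ± 3.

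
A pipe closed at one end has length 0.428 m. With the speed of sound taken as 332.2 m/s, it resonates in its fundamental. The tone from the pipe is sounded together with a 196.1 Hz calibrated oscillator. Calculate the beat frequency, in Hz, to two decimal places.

2.06 Hz

Closed pipe (odd harmonics): f_n = n·v/(4L) = 1·332.2/(4·0.428) = 194.0421 Hz.
f_beat = |194.0421 − 196.1| = 2.06 Hz.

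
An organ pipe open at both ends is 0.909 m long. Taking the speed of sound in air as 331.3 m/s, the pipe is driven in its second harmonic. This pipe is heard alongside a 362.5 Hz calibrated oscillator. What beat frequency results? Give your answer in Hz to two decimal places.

Open pipe: f_n = n·v/(2L) = 2·331.3/(2·0.909) = 364.4664 Hz.
f_beat = |364.4664 − 362.5| = 1.97 Hz.

1.97 Hz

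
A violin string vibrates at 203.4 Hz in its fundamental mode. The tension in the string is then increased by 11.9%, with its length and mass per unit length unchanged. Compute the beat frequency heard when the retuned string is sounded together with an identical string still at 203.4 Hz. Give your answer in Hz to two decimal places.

For a string, f ∝ √T, so the new frequency is 203.4·√1.119 = 215.1622 Hz.
f_beat = |215.1622 − 203.4| = 11.76 Hz.

11.76 Hz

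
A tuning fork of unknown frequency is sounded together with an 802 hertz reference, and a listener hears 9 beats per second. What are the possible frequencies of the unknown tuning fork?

793 Hz or 811 Hz

|f − 802| = 9, so f = 802 ± 9.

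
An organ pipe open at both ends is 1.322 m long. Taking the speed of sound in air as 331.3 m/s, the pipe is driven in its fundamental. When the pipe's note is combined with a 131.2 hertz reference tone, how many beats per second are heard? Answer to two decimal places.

5.90 Hz

Open pipe: f_n = n·v/(2L) = 1·331.3/(2·1.322) = 125.3026 Hz.
f_beat = |125.3026 − 131.2| = 5.90 Hz.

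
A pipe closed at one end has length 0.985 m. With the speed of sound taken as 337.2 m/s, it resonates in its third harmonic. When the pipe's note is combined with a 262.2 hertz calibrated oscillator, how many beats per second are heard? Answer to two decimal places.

5.45 Hz

Closed pipe (odd harmonics): f_n = n·v/(4L) = 3·337.2/(4·0.985) = 256.7513 Hz.
f_beat = |256.7513 − 262.2| = 5.45 Hz.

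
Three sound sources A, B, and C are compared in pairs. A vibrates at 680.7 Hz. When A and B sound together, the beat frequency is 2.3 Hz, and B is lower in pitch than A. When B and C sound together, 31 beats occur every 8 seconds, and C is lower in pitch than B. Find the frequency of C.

B is below A, so f_B = 680.7 − 2.3 = 678.4 Hz.
B–C: Beat frequency = 31/8 = 3.875 Hz.
C is below B, so f_C = 678.4 − 3.875 = 674.525 Hz.

674.525 Hz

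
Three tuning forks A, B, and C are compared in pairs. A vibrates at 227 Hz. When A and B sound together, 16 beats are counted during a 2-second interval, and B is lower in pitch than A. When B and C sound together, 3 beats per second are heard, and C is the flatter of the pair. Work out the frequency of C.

A–B: Beat frequency = 16/2 = 8 Hz.
B is below A, so f_B = 227 − 8 = 219 Hz.
C is below B, so f_C = 219 − 3 = 216 Hz.

216 Hz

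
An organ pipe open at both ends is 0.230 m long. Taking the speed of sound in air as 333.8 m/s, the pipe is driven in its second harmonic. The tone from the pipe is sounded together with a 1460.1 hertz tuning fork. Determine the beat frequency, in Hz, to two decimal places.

Open pipe: f_n = n·v/(2L) = 2·333.8/(2·0.230) = 1451.3043 Hz.
f_beat = |1451.3043 − 1460.1| = 8.80 Hz.

8.80 Hz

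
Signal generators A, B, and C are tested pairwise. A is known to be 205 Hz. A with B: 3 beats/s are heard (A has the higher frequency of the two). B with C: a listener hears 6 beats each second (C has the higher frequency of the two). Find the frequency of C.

B is below A, so f_B = 205 − 3 = 202 Hz.
C is above B, so f_C = 202 + 6 = 208 Hz.

208 Hz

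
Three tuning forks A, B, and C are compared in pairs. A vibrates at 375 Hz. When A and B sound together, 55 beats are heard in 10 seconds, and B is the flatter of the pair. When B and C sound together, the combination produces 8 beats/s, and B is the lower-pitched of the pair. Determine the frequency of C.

A–B: Beat frequency = 55/10 = 5.5 Hz.
B is below A, so f_B = 375 − 5.5 = 369.5 Hz.
C is above B, so f_C = 369.5 + 8 = 377.5 Hz.

377.5 Hz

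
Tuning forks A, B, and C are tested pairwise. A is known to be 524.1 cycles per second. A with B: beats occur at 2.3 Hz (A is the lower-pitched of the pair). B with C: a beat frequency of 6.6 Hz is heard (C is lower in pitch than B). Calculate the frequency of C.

519.8 Hz

B is above A, so f_B = 524.1 + 2.3 = 526.4 Hz.
C is below B, so f_C = 526.4 − 6.6 = 519.8 Hz.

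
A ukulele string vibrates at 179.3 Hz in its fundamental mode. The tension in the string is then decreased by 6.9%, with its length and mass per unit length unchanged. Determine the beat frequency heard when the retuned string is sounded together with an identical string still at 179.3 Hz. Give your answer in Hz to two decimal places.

For a string, f ∝ √T, so the new frequency is 179.3·√0.931 = 173.0036 Hz.
f_beat = |173.0036 − 179.3| = 6.30 Hz.

6.30 Hz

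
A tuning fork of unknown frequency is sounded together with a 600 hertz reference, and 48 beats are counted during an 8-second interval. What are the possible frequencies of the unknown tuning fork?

594 Hz or 606 Hz

Beat frequency = 48/8 = 6 Hz.
|f − 600| = 6, so f = 600 ± 6.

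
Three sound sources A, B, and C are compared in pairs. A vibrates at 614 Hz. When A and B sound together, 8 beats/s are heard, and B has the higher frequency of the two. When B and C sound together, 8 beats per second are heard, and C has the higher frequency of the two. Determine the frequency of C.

630 Hz

B is above A, so f_B = 614 + 8 = 622 Hz.
C is above B, so f_C = 622 + 8 = 630 Hz.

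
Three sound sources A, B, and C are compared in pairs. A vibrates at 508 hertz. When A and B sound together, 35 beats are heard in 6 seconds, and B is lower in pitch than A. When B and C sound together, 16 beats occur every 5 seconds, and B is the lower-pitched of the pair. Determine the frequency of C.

505.3667 Hz

A–B: Beat frequency = 35/6 = 5.8333 Hz.
B is below A, so f_B = 508 − 5.8333 = 502.1667 Hz.
B–C: Beat frequency = 16/5 = 3.2 Hz.
C is above B, so f_C = 502.1667 + 3.2 = 505.3667 Hz.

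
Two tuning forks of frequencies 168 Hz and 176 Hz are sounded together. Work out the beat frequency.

The beat frequency equals the magnitude of the frequency difference.
|168 − 176| = 8 Hz.

8 Hz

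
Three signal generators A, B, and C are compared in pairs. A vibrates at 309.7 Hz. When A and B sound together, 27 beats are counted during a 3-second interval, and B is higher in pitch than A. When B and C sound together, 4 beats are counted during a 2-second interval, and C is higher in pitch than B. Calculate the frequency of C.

A–B: Beat frequency = 27/3 = 9 Hz.
B is above A, so f_B = 309.7 + 9 = 318.7 Hz.
B–C: Beat frequency = 4/2 = 2 Hz.
C is above B, so f_C = 318.7 + 2 = 320.7 Hz.

320.7 Hz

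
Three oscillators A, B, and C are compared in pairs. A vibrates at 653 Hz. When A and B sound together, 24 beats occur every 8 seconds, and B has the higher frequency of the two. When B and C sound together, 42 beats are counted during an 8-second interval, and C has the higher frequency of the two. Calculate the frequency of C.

661.25 Hz

A–B: Beat frequency = 24/8 = 3 Hz.
B is above A, so f_B = 653 + 3 = 656 Hz.
B–C: Beat frequency = 42/8 = 5.25 Hz.
C is above B, so f_C = 656 + 5.25 = 661.25 Hz.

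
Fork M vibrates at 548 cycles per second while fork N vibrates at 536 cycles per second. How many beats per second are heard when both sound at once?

The beat frequency equals the magnitude of the frequency difference.
|548 − 536| = 12 Hz.

12 Hz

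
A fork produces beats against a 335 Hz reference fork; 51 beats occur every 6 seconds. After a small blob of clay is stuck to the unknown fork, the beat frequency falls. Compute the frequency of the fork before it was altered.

343.5 Hz

Beat frequency = 51/6 = 8.5 Hz.
|f − 335| = 8.5, so the fork was at either 326.5 Hz or 343.5 Hz.
Adding mass to a fork lowers its frequency; the adjustment lowers the fork's frequency.
The beat rate fell, so the adjustment moved the fork toward 335 Hz — it must have started above the reference.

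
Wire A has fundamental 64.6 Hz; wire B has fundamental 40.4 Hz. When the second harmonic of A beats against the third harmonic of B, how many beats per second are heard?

8.0 Hz

Second harmonic of the first: 2·64.6 = 129.2 Hz.
Third harmonic of the second: 3·40.4 = 121.2 Hz.
f_beat = |129.2 − 121.2| = 8.0 Hz.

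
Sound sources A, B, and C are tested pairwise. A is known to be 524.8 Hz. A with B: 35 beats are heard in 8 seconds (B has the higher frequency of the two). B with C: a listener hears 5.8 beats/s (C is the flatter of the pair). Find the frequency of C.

A–B: Beat frequency = 35/8 = 4.375 Hz.
B is above A, so f_B = 524.8 + 4.375 = 529.175 Hz.
C is below B, so f_C = 529.175 − 5.8 = 523.375 Hz.

523.375 Hz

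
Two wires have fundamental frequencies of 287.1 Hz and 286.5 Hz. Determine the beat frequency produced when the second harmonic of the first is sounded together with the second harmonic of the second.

Second harmonic of the first: 2·287.1 = 574.2 Hz.
Second harmonic of the second: 2·286.5 = 573.0 Hz.
f_beat = |574.2 − 573.0| = 1.2 Hz.

1.2 Hz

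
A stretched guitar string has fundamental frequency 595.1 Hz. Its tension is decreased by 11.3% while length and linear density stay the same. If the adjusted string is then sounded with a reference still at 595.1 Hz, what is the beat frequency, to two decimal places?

For a string, f ∝ √T, so the new frequency is 595.1·√0.887 = 560.4692 Hz.
f_beat = |560.4692 − 595.1| = 34.63 Hz.

34.63 Hz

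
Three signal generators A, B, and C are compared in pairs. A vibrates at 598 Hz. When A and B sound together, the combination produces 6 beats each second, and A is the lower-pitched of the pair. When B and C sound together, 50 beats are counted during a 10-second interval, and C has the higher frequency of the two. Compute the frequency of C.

609 Hz

B is above A, so f_B = 598 + 6 = 604 Hz.
B–C: Beat frequency = 50/10 = 5 Hz.
C is above B, so f_C = 604 + 5 = 609 Hz.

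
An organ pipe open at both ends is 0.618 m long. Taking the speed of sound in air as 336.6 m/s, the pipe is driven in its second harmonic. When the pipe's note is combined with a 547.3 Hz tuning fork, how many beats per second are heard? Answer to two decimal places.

2.64 Hz

Open pipe: f_n = n·v/(2L) = 2·336.6/(2·0.618) = 544.6602 Hz.
f_beat = |544.6602 − 547.3| = 2.64 Hz.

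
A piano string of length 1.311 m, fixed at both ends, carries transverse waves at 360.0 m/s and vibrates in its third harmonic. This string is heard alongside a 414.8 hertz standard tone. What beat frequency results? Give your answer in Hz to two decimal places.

2.90 Hz

For a string fixed at both ends, f_n = n·v/(2L) = 3·360.0/(2·1.311) = 411.8993 Hz.
f_beat = |411.8993 − 414.8| = 2.90 Hz.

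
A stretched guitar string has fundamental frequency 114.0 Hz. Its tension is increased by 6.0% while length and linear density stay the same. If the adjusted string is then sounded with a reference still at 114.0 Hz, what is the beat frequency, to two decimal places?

3.37 Hz

For a string, f ∝ √T, so the new frequency is 114.0·√1.060 = 117.3702 Hz.
f_beat = |117.3702 − 114.0| = 3.37 Hz.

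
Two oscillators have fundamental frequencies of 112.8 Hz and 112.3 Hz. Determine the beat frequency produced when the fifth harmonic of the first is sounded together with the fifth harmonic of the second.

2.5 Hz

Fifth harmonic of the first: 5·112.8 = 564.0 Hz.
Fifth harmonic of the second: 5·112.3 = 561.5 Hz.
f_beat = |564.0 − 561.5| = 2.5 Hz.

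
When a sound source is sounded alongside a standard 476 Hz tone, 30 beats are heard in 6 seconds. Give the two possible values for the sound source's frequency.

471 Hz or 481 Hz

Beat frequency = 30/6 = 5 Hz.
|f − 476| = 5, so f = 476 ± 5.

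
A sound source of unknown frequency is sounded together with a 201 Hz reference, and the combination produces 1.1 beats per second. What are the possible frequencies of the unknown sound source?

199.9 Hz or 202.1 Hz

|f − 201| = 1.1, so f = 201 ± 1.1.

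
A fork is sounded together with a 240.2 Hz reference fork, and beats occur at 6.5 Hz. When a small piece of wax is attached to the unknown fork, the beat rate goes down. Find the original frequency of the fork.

|f − 240.2| = 6.5, so the fork was at either 233.7 Hz or 246.7 Hz.
Loading a fork with wax lowers its frequency; the adjustment lowers the fork's frequency.
The beat rate fell, so the adjustment moved the fork toward 240.2 Hz — it must have started above the reference.

246.7 Hz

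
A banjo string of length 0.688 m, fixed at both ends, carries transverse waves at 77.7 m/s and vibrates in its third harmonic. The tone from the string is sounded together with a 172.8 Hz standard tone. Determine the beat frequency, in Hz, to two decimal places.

3.40 Hz

For a string fixed at both ends, f_n = n·v/(2L) = 3·77.7/(2·0.688) = 169.4041 Hz.
f_beat = |169.4041 − 172.8| = 3.40 Hz.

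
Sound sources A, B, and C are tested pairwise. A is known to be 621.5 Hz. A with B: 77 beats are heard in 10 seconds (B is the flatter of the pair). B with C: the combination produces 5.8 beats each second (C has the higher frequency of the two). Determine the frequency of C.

619.6 Hz

A–B: Beat frequency = 77/10 = 7.7 Hz.
B is below A, so f_B = 621.5 − 7.7 = 613.8 Hz.
C is above B, so f_C = 613.8 + 5.8 = 619.6 Hz.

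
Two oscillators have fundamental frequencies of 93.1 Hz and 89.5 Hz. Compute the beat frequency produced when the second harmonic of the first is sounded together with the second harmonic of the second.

7.2 Hz

Second harmonic of the first: 2·93.1 = 186.2 Hz.
Second harmonic of the second: 2·89.5 = 179.0 Hz.
f_beat = |186.2 − 179.0| = 7.2 Hz.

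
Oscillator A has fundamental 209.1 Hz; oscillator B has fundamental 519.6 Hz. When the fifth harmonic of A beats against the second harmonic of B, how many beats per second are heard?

Fifth harmonic of the first: 5·209.1 = 1045.5 Hz.
Second harmonic of the second: 2·519.6 = 1039.2 Hz.
f_beat = |1045.5 − 1039.2| = 6.3 Hz.

6.3 Hz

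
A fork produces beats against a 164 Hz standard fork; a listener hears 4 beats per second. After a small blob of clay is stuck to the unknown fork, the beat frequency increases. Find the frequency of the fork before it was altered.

|f − 164| = 4, so the fork was at either 160 Hz or 168 Hz.
Adding mass to a fork lowers its frequency; the adjustment lowers the fork's frequency.
The beat rate rose, so the adjustment moved the fork further from 164 Hz — it was already below the reference.

160 Hz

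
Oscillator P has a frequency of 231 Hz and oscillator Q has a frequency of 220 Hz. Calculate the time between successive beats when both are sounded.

0.091 s

f_beat = |231 − 220| = 11 Hz.
Beat period T = 1 / f_beat = 1 / 11 s.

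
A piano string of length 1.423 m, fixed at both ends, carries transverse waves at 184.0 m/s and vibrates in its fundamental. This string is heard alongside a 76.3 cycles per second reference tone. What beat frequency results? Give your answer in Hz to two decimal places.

11.65 Hz

For a string fixed at both ends, f_n = n·v/(2L) = 1·184.0/(2·1.423) = 64.6521 Hz.
f_beat = |64.6521 − 76.3| = 11.65 Hz.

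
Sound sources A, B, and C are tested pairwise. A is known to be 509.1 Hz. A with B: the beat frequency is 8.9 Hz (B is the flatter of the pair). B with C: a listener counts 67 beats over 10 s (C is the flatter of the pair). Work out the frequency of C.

493.5 Hz

B is below A, so f_B = 509.1 − 8.9 = 500.2 Hz.
B–C: Beat frequency = 67/10 = 6.7 Hz.
C is below B, so f_C = 500.2 − 6.7 = 493.5 Hz.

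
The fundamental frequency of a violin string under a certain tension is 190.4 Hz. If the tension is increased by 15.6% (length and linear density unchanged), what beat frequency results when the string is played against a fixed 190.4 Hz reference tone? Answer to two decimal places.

14.31 Hz

For a string, f ∝ √T, so the new frequency is 190.4·√1.156 = 204.7132 Hz.
f_beat = |204.7132 − 190.4| = 14.31 Hz.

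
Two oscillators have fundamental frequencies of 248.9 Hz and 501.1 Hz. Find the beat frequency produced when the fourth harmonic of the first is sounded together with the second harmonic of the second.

6.6 Hz

Fourth harmonic of the first: 4·248.9 = 995.6 Hz.
Second harmonic of the second: 2·501.1 = 1002.2 Hz.
f_beat = |995.6 − 1002.2| = 6.6 Hz.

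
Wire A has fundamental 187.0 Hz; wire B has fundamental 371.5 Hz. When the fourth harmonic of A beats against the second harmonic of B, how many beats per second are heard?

5.0 Hz

Fourth harmonic of the first: 4·187.0 = 748.0 Hz.
Second harmonic of the second: 2·371.5 = 743.0 Hz.
f_beat = |748.0 − 743.0| = 5.0 Hz.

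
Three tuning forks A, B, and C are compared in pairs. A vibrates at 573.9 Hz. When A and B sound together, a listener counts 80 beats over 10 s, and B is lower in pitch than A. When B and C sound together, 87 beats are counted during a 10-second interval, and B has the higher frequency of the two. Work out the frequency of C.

A–B: Beat frequency = 80/10 = 8 Hz.
B is below A, so f_B = 573.9 − 8 = 565.9 Hz.
B–C: Beat frequency = 87/10 = 8.7 Hz.
C is below B, so f_C = 565.9 − 8.7 = 557.2 Hz.

557.2 Hz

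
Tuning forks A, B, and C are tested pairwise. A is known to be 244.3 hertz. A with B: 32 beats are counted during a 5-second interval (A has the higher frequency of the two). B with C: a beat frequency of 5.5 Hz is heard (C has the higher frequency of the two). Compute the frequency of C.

243.4 Hz

A–B: Beat frequency = 32/5 = 6.4 Hz.
B is below A, so f_B = 244.3 − 6.4 = 237.9 Hz.
C is above B, so f_C = 237.9 + 5.5 = 243.4 Hz.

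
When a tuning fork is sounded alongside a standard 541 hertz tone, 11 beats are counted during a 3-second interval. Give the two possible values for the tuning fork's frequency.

537.3333 Hz or 544.6667 Hz

Beat frequency = 11/3 = 3.6667 Hz.
|f − 541| = 3.6667, so f = 541 ± 3.6667.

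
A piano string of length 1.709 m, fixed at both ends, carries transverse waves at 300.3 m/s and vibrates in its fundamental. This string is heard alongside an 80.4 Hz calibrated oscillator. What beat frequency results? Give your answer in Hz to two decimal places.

For a string fixed at both ends, f_n = n·v/(2L) = 1·300.3/(2·1.709) = 87.8584 Hz.
f_beat = |87.8584 − 80.4| = 7.46 Hz.

7.46 Hz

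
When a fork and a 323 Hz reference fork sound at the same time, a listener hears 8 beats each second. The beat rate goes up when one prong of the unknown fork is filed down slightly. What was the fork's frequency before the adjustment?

331 Hz

|f − 323| = 8, so the fork was at either 315 Hz or 331 Hz.
Filing a prong removes mass and raises the fork's frequency; the adjustment raises the fork's frequency.
The beat rate rose, so the adjustment moved the fork further from 323 Hz — it was already above the reference.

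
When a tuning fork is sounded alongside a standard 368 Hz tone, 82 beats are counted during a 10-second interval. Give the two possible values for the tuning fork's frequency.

Beat frequency = 82/10 = 8.2 Hz.
|f − 368| = 8.2, so f = 368 ± 8.2.

359.8 Hz or 376.2 Hz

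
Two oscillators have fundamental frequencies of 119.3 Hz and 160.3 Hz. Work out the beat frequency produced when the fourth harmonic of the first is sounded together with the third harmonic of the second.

3.7 Hz

Fourth harmonic of the first: 4·119.3 = 477.2 Hz.
Third harmonic of the second: 3·160.3 = 480.9 Hz.
f_beat = |477.2 − 480.9| = 3.7 Hz.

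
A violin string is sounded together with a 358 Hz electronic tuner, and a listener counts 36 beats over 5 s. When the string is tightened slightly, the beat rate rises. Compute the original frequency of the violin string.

Beat frequency = 36/5 = 7.2 Hz.
|f − 358| = 7.2, so the violin string was at either 350.8 Hz or 365.2 Hz.
Increasing tension raises a string's frequency; the adjustment raises the violin string's frequency.
The beat rate rose, so the adjustment moved the violin string further from 358 Hz — it was already above the reference.

365.2 Hz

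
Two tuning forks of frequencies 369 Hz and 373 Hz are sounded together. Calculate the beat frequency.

The beat frequency equals the magnitude of the frequency difference.
|369 − 373| = 4 Hz.

4 Hz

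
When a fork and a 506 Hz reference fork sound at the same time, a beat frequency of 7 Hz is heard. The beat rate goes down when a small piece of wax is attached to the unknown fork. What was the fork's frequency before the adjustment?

|f − 506| = 7, so the fork was at either 499 Hz or 513 Hz.
Loading a fork with wax lowers its frequency; the adjustment lowers the fork's frequency.
The beat rate fell, so the adjustment moved the fork toward 506 Hz — it must have started above the reference.

513 Hz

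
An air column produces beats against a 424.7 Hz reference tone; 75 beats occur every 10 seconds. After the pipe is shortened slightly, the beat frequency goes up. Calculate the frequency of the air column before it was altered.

432.2 Hz

Beat frequency = 75/10 = 7.5 Hz.
|f − 424.7| = 7.5, so the air column was at either 417.2 Hz or 432.2 Hz.
A shorter pipe has a higher fundamental; the adjustment raises the air column's frequency.
The beat rate rose, so the adjustment moved the air column further from 424.7 Hz — it was already above the reference.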